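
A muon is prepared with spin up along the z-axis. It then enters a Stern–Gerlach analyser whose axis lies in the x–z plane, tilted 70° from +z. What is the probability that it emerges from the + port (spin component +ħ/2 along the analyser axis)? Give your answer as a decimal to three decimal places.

For spin-½, the probability of finding spin-up along an axis at angle θ to the initial spin direction is cos²(θ/2); spin-down is sin²(θ/2).
θ = 70°, so P = cos²(35°) ≈ 0.671.

0.671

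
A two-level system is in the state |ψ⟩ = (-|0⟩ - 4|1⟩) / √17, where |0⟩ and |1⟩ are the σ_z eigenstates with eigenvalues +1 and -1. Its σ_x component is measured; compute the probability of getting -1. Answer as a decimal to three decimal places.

|-x⟩ = (|0⟩ - |1⟩)/√2, so ⟨-x|ψ⟩ = (3) / (√2·√17).
P = |3|² / 34 = 9/34.

0.265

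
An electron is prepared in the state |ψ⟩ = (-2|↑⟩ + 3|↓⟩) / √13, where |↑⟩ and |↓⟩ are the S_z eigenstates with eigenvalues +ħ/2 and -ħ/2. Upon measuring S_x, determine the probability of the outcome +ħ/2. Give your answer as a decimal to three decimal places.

|+x⟩ = (|↑⟩ + |↓⟩)/√2, so ⟨+x|ψ⟩ = (1) / (√2·√13).
P = |1|² / 26 = 1/26.

0.038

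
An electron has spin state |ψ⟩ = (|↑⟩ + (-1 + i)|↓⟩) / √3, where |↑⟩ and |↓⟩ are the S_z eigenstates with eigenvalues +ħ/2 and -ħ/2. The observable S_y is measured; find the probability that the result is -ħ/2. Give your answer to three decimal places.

|-y⟩ = (|↑⟩ - i|↓⟩)/√2, so ⟨-y|ψ⟩ = (-i) / (√2·√3).
P = |-i|² / 6 = 1/6.

0.167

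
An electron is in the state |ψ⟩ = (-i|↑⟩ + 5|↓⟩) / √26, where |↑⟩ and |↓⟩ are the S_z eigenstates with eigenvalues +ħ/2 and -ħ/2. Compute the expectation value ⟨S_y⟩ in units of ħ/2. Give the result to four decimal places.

0.3846

⟨σ_y⟩ = 2 Im(a* b)/(|a|²+|b|²) with a = -i, b = 5.
a* b = 5i, so ⟨σ_y⟩ = 10/26.
⟨S_y⟩ = (ħ/2)·⟨σ_y⟩.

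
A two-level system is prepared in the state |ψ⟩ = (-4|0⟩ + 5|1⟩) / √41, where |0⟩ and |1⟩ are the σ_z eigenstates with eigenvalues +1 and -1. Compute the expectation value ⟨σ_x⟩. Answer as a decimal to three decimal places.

⟨σ_x⟩ = 2 Re(a* b)/(|a|²+|b|²) with a = -4, b = 5.
a* b = -20, so ⟨σ_x⟩ = -40/41.

-0.976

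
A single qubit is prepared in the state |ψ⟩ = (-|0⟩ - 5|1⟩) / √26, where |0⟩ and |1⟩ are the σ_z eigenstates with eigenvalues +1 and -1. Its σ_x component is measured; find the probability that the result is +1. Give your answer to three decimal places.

|+x⟩ = (|0⟩ + |1⟩)/√2, so ⟨+x|ψ⟩ = (-6) / (√2·√26).
P = |-6|² / 52 = 36/52.

0.692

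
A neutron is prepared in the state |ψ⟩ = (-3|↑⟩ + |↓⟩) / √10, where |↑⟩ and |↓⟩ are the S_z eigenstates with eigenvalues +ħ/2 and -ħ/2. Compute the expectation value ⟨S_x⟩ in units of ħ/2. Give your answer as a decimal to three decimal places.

⟨σ_x⟩ = 2 Re(a* b)/(|a|²+|b|²) with a = -3, b = 1.
a* b = -3, so ⟨σ_x⟩ = -6/10.
⟨S_x⟩ = (ħ/2)·⟨σ_x⟩.

-0.600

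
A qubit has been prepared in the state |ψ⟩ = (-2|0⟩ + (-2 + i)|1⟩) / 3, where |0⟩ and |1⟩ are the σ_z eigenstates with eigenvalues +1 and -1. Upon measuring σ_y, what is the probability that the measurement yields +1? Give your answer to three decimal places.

|+y⟩ = (|0⟩ + i|1⟩)/√2, so ⟨+y|ψ⟩ = (-1 + 2i) / (√2·3).
P = |-1 + 2i|² / 18 = 5/18.

0.278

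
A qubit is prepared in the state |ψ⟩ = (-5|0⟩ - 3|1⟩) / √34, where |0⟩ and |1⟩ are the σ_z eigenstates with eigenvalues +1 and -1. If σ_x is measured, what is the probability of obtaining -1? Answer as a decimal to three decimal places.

0.059

|-x⟩ = (|0⟩ - |1⟩)/√2, so ⟨-x|ψ⟩ = (-2) / (√2·√34).
P = |-2|² / 68 = 4/68.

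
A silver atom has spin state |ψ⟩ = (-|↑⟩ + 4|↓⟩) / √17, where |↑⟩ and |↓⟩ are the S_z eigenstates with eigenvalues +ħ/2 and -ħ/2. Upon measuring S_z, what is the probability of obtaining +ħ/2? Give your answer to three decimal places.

The +ħ/2 outcome corresponds to |↑⟩. Its amplitude in |ψ⟩ is -1/√17.
P = |-1|² / 17 = 1/17.

0.059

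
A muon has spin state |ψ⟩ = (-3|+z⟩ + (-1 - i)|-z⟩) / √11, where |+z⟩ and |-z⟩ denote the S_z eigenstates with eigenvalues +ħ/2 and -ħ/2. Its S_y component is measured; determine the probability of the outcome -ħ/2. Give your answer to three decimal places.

0.227

|-y⟩ = (|+z⟩ - i|-z⟩)/√2, so ⟨-y|ψ⟩ = (-2 - i) / (√2·√11).
P = |-2 - i|² / 22 = 5/22.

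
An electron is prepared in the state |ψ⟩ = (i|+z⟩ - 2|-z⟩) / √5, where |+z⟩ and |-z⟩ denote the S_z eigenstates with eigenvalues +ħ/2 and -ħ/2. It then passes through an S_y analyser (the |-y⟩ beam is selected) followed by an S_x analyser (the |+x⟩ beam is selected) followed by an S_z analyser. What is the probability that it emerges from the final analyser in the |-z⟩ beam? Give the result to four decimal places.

0.0250

First analyser (S_y): P(|-y⟩) = |⟨-y|ψ⟩|² = 1/10.
After stage 1 the state is |-y⟩; P(|+x⟩) = |⟨+x|-y⟩|² = 1/2.
After stage 2 the state is |+x⟩; P(|-z⟩) = |⟨-z|+x⟩|² = 1/2.
Joint probability = 1/10 × 1/2 × 1/2 = 0.0250.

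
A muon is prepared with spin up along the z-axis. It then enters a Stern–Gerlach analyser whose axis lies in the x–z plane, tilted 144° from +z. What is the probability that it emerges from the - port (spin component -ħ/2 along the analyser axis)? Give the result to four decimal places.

0.9045

For spin-½, the probability of finding spin-up along an axis at angle θ to the initial spin direction is cos²(θ/2); spin-down is sin²(θ/2).
θ = 144°, so P = sin²(72°) ≈ 0.9045.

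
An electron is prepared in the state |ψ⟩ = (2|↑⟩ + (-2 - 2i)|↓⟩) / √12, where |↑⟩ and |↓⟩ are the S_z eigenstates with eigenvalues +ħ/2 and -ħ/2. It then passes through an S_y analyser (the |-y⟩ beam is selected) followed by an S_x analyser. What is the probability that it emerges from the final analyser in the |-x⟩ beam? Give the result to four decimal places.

0.4167

First analyser (S_y): P(|-y⟩) = |⟨-y|ψ⟩|² = 20/24.
After stage 1 the state is |-y⟩; P(|-x⟩) = |⟨-x|-y⟩|² = 1/2.
Joint probability = 20/24 × 1/2 = 0.4167.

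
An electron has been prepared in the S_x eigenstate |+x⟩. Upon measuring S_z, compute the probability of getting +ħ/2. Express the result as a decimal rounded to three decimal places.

0.500

In the S_z basis, |+x⟩ = (|↑⟩ + |↓⟩)/√2 and |+z⟩ = |↑⟩.
|⟨+z|+x⟩|² = 1/2.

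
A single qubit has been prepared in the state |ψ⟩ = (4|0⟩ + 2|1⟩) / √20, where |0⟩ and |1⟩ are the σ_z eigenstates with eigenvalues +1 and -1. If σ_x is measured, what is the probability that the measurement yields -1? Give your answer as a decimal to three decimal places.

0.100

|-x⟩ = (|0⟩ - |1⟩)/√2, so ⟨-x|ψ⟩ = (2) / (√2·√20).
P = |2|² / 40 = 4/40.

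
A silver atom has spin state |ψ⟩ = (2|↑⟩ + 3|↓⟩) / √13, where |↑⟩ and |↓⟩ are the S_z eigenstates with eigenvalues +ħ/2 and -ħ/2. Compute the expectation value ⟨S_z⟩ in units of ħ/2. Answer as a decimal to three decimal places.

-0.385

⟨σ_z⟩ = |a|² - |b|² divided by |a|²+|b|², with a, b the |↑⟩, |↓⟩ amplitudes.
= (4 - 9)/13 = -5/13.
⟨S_z⟩ = (ħ/2)·⟨σ_z⟩.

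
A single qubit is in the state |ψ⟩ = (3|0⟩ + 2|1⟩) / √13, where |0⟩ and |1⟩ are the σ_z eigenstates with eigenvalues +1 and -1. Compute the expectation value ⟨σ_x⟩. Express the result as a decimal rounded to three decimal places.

0.923

⟨σ_x⟩ = 2 Re(a* b)/(|a|²+|b|²) with a = 3, b = 2.
a* b = 6, so ⟨σ_x⟩ = 12/13.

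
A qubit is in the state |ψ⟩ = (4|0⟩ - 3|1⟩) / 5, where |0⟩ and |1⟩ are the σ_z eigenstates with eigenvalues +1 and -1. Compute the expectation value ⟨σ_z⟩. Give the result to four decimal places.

⟨σ_z⟩ = |a|² - |b|² divided by |a|²+|b|², with a, b the |0⟩, |1⟩ amplitudes.
= (16 - 9)/25 = 7/25.

0.2800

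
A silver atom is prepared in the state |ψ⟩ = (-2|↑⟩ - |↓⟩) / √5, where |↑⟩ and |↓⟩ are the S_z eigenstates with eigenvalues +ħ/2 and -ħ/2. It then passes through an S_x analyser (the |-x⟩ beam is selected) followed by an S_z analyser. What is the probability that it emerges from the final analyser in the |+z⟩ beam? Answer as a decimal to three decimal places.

0.050

First analyser (S_x): P(|-x⟩) = |⟨-x|ψ⟩|² = 1/10.
After stage 1 the state is |-x⟩; P(|+z⟩) = |⟨+z|-x⟩|² = 1/2.
Joint probability = 1/10 × 1/2 = 0.050.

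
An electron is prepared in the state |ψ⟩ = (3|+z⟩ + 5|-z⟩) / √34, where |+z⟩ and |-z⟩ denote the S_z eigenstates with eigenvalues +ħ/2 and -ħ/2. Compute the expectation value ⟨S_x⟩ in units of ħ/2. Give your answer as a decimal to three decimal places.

0.882

⟨σ_x⟩ = 2 Re(a* b)/(|a|²+|b|²) with a = 3, b = 5.
a* b = 15, so ⟨σ_x⟩ = 30/34.
⟨S_x⟩ = (ħ/2)·⟨σ_x⟩.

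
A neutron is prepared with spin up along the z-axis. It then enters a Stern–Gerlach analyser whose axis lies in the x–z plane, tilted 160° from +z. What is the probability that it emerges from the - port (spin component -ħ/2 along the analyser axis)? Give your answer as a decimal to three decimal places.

0.970

For spin-½, the probability of finding spin-up along an axis at angle θ to the initial spin direction is cos²(θ/2); spin-down is sin²(θ/2).
θ = 160°, so P = sin²(80°) ≈ 0.970.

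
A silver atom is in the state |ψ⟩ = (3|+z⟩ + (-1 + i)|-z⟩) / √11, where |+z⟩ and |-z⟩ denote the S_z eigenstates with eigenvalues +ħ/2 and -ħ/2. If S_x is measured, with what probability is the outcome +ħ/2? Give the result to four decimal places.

|+x⟩ = (|+z⟩ + |-z⟩)/√2, so ⟨+x|ψ⟩ = (2 + i) / (√2·√11).
P = |2 + i|² / 22 = 5/22.

0.2273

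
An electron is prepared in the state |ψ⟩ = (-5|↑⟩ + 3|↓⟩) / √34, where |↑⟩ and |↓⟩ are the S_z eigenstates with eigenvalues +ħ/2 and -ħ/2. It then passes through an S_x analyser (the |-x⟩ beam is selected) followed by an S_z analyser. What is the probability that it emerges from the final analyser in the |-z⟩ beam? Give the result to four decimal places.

First analyser (S_x): P(|-x⟩) = |⟨-x|ψ⟩|² = 64/68.
After stage 1 the state is |-x⟩; P(|-z⟩) = |⟨-z|-x⟩|² = 1/2.
Joint probability = 64/68 × 1/2 = 0.4706.

0.4706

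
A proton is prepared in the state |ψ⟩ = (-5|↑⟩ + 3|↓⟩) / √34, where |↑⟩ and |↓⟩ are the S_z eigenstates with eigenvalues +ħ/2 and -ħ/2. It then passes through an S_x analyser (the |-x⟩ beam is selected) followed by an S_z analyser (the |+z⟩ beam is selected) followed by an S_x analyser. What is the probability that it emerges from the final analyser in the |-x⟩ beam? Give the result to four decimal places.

0.2353

First analyser (S_x): P(|-x⟩) = |⟨-x|ψ⟩|² = 64/68.
After stage 1 the state is |-x⟩; P(|+z⟩) = |⟨+z|-x⟩|² = 1/2.
After stage 2 the state is |+z⟩; P(|-x⟩) = |⟨-x|+z⟩|² = 1/2.
Joint probability = 64/68 × 1/2 × 1/2 = 0.2353.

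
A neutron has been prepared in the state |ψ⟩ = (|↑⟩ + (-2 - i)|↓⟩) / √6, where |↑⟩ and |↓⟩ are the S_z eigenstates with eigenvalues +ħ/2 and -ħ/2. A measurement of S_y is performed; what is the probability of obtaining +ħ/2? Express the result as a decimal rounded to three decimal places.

|+y⟩ = (|↑⟩ + i|↓⟩)/√2, so ⟨+y|ψ⟩ = (2i) / (√2·√6).
P = |2i|² / 12 = 4/12.

0.333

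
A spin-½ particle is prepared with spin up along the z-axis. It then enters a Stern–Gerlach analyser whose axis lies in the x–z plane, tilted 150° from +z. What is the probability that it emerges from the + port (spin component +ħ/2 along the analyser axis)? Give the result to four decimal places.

For spin-½, the probability of finding spin-up along an axis at angle θ to the initial spin direction is cos²(θ/2); spin-down is sin²(θ/2).
θ = 150°, so P = cos²(75°) ≈ 0.0670.

0.0670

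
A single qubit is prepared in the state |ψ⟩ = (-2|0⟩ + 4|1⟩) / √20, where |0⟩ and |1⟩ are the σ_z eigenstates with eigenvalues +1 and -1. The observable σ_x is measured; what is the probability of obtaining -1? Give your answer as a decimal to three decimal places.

|-x⟩ = (|0⟩ - |1⟩)/√2, so ⟨-x|ψ⟩ = (-6) / (√2·√20).
P = |-6|² / 40 = 36/40.

0.900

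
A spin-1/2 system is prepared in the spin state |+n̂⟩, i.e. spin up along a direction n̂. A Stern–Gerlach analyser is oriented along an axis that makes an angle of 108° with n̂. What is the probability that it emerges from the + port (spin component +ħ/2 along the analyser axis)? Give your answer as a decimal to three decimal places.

For spin-½, the probability of finding spin-up along an axis at angle θ to the initial spin direction is cos²(θ/2); spin-down is sin²(θ/2).
θ = 108°, so P = cos²(54°) ≈ 0.345.

0.345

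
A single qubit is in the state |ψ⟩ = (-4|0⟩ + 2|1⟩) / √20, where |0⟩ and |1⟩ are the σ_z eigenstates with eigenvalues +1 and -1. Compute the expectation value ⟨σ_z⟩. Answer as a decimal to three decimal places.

0.600

⟨σ_z⟩ = |a|² - |b|² divided by |a|²+|b|², with a, b the |0⟩, |1⟩ amplitudes.
= (16 - 4)/20 = 12/20.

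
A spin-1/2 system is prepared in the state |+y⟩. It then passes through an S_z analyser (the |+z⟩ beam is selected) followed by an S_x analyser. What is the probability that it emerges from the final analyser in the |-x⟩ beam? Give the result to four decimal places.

0.2500

First analyser (S_z): from |+y⟩, P(|+z⟩) = 1/2.
After stage 1 the state is |+z⟩; P(|-x⟩) = |⟨-x|+z⟩|² = 1/2.
Joint probability = 1/2 × 1/2 = 0.2500.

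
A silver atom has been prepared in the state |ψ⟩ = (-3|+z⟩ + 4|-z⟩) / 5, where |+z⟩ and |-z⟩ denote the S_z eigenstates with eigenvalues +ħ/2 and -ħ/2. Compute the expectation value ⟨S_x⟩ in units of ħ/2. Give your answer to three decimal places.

-0.960

⟨σ_x⟩ = 2 Re(a* b)/(|a|²+|b|²) with a = -3, b = 4.
a* b = -12, so ⟨σ_x⟩ = -24/25.
⟨S_x⟩ = (ħ/2)·⟨σ_x⟩.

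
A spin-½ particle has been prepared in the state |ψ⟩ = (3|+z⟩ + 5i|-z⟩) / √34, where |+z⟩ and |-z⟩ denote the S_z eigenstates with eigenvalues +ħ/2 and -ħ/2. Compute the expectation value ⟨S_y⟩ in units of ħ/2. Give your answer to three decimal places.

⟨σ_y⟩ = 2 Im(a* b)/(|a|²+|b|²) with a = 3, b = 5i.
a* b = 15i, so ⟨σ_y⟩ = 30/34.
⟨S_y⟩ = (ħ/2)·⟨σ_y⟩.

0.882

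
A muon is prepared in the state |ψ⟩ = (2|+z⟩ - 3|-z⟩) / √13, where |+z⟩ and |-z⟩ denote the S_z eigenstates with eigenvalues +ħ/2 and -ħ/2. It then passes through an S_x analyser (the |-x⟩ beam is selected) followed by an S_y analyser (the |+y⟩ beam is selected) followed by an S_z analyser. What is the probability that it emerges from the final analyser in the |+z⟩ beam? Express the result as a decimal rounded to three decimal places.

0.240

First analyser (S_x): P(|-x⟩) = |⟨-x|ψ⟩|² = 25/26.
After stage 1 the state is |-x⟩; P(|+y⟩) = |⟨+y|-x⟩|² = 1/2.
After stage 2 the state is |+y⟩; P(|+z⟩) = |⟨+z|+y⟩|² = 1/2.
Joint probability = 25/26 × 1/2 × 1/2 = 0.240.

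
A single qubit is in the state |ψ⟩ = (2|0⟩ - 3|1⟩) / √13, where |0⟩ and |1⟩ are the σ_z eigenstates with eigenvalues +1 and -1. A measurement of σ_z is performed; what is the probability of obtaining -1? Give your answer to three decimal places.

0.692

The -1 outcome corresponds to |1⟩. Its amplitude in |ψ⟩ is -3/√13.
P = |-3|² / 13 = 9/13.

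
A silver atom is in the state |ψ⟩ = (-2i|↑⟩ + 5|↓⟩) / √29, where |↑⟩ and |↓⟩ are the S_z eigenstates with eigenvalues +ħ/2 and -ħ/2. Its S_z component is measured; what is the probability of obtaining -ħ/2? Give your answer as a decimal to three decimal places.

0.862

The -ħ/2 outcome corresponds to |↓⟩. Its amplitude in |ψ⟩ is 5/√29.
P = |5|² / 29 = 25/29.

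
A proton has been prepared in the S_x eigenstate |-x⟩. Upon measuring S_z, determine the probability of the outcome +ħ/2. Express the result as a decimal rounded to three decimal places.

0.500

In the S_z basis, |-x⟩ = (|↑⟩ - |↓⟩)/√2 and |+z⟩ = |↑⟩.
|⟨+z|-x⟩|² = 1/2.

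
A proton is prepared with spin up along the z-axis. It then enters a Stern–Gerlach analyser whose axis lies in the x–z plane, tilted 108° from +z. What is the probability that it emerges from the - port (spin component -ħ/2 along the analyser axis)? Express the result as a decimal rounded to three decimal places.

0.655

For spin-½, the probability of finding spin-up along an axis at angle θ to the initial spin direction is cos²(θ/2); spin-down is sin²(θ/2).
θ = 108°, so P = sin²(54°) ≈ 0.655.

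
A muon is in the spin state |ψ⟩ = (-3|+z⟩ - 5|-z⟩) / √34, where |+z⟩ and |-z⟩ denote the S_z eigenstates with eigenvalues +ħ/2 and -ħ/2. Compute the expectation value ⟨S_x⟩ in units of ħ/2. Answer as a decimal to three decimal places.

⟨σ_x⟩ = 2 Re(a* b)/(|a|²+|b|²) with a = -3, b = -5.
a* b = 15, so ⟨σ_x⟩ = 30/34.
⟨S_x⟩ = (ħ/2)·⟨σ_x⟩.

0.882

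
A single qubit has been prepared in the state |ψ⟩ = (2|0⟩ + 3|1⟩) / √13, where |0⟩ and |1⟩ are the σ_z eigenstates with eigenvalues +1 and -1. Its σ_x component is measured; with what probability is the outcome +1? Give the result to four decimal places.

|+x⟩ = (|0⟩ + |1⟩)/√2, so ⟨+x|ψ⟩ = (5) / (√2·√13).
P = |5|² / 26 = 25/26.

0.9615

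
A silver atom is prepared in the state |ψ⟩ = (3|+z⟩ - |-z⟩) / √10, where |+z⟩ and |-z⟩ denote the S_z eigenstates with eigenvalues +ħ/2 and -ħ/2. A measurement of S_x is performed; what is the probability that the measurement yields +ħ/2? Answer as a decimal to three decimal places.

|+x⟩ = (|+z⟩ + |-z⟩)/√2, so ⟨+x|ψ⟩ = (2) / (√2·√10).
P = |2|² / 20 = 4/20.

0.200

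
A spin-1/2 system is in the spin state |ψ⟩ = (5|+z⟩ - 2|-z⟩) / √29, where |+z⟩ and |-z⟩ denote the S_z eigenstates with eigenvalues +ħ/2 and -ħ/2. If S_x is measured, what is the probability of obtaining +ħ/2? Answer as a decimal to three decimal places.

|+x⟩ = (|+z⟩ + |-z⟩)/√2, so ⟨+x|ψ⟩ = (3) / (√2·√29).
P = |3|² / 58 = 9/58.

0.155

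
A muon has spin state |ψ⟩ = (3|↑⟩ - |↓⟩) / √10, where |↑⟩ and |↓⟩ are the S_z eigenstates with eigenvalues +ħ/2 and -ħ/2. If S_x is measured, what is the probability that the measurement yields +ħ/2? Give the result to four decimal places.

|+x⟩ = (|↑⟩ + |↓⟩)/√2, so ⟨+x|ψ⟩ = (2) / (√2·√10).
P = |2|² / 20 = 4/20.

0.2000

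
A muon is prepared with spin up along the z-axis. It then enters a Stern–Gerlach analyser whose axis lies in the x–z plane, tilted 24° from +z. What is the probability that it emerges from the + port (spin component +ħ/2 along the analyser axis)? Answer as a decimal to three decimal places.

For spin-½, the probability of finding spin-up along an axis at angle θ to the initial spin direction is cos²(θ/2); spin-down is sin²(θ/2).
θ = 24°, so P = cos²(12°) ≈ 0.957.

0.957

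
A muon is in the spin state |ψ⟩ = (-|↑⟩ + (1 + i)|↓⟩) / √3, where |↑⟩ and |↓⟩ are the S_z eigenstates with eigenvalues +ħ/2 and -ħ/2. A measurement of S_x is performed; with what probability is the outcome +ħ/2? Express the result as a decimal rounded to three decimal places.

|+x⟩ = (|↑⟩ + |↓⟩)/√2, so ⟨+x|ψ⟩ = (i) / (√2·√3).
P = |i|² / 6 = 1/6.

0.167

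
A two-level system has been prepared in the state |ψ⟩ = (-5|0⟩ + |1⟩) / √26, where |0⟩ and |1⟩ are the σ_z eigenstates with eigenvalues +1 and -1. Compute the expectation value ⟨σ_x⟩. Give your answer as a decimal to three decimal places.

-0.385

⟨σ_x⟩ = 2 Re(a* b)/(|a|²+|b|²) with a = -5, b = 1.
a* b = -5, so ⟨σ_x⟩ = -10/26.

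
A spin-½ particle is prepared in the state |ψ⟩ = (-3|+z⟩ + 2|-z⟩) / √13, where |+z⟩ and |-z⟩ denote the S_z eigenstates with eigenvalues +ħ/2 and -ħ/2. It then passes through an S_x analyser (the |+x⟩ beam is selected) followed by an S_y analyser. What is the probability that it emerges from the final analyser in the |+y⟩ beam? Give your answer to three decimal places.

0.019

First analyser (S_x): P(|+x⟩) = |⟨+x|ψ⟩|² = 1/26.
After stage 1 the state is |+x⟩; P(|+y⟩) = |⟨+y|+x⟩|² = 1/2.
Joint probability = 1/26 × 1/2 = 0.019.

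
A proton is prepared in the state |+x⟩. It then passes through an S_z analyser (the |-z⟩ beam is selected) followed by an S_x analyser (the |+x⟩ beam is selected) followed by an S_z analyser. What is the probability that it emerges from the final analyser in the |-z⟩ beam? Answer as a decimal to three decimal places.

First analyser (S_z): from |+x⟩, P(|-z⟩) = 1/2.
After stage 1 the state is |-z⟩; P(|+x⟩) = |⟨+x|-z⟩|² = 1/2.
After stage 2 the state is |+x⟩; P(|-z⟩) = |⟨-z|+x⟩|² = 1/2.
Joint probability = 1/2 × 1/2 × 1/2 = 0.125.

0.125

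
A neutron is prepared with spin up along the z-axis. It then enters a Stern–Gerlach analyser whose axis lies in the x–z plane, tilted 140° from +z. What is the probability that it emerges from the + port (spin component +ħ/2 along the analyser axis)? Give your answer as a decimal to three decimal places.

For spin-½, the probability of finding spin-up along an axis at angle θ to the initial spin direction is cos²(θ/2); spin-down is sin²(θ/2).
θ = 140°, so P = cos²(70°) ≈ 0.117.

0.117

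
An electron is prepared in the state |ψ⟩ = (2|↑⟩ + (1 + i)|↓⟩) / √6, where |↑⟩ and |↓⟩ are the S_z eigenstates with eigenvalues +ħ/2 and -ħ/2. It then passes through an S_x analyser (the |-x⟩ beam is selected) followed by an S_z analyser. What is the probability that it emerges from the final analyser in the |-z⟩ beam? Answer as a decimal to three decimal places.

0.083

First analyser (S_x): P(|-x⟩) = |⟨-x|ψ⟩|² = 2/12.
After stage 1 the state is |-x⟩; P(|-z⟩) = |⟨-z|-x⟩|² = 1/2.
Joint probability = 2/12 × 1/2 = 0.083.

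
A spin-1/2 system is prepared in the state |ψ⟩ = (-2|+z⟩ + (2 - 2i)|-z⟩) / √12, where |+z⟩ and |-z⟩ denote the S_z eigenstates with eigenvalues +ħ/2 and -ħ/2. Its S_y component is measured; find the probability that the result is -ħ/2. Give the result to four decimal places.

|-y⟩ = (|+z⟩ - i|-z⟩)/√2, so ⟨-y|ψ⟩ = (2i) / (√2·√12).
P = |2i|² / 24 = 4/24.

0.1667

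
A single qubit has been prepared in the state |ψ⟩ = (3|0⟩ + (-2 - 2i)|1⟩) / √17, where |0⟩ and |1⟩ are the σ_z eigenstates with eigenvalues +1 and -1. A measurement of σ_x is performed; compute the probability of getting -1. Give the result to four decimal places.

|-x⟩ = (|0⟩ - |1⟩)/√2, so ⟨-x|ψ⟩ = (5 + 2i) / (√2·√17).
P = |5 + 2i|² / 34 = 29/34.

0.8529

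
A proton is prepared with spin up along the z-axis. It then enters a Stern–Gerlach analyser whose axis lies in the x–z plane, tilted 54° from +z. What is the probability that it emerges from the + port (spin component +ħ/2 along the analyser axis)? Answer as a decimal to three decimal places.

For spin-½, the probability of finding spin-up along an axis at angle θ to the initial spin direction is cos²(θ/2); spin-down is sin²(θ/2).
θ = 54°, so P = cos²(27°) ≈ 0.794.

0.794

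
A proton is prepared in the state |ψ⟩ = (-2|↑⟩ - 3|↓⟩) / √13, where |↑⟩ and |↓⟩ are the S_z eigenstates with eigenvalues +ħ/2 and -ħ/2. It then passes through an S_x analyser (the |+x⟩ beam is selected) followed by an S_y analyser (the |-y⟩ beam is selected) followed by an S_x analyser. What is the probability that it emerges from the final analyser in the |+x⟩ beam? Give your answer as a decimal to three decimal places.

First analyser (S_x): P(|+x⟩) = |⟨+x|ψ⟩|² = 25/26.
After stage 1 the state is |+x⟩; P(|-y⟩) = |⟨-y|+x⟩|² = 1/2.
After stage 2 the state is |-y⟩; P(|+x⟩) = |⟨+x|-y⟩|² = 1/2.
Joint probability = 25/26 × 1/2 × 1/2 = 0.240.

0.240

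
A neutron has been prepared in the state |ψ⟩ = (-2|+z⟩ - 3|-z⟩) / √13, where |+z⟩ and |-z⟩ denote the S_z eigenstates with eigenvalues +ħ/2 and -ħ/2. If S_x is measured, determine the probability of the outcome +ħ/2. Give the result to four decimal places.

|+x⟩ = (|+z⟩ + |-z⟩)/√2, so ⟨+x|ψ⟩ = (-5) / (√2·√13).
P = |-5|² / 26 = 25/26.

0.9615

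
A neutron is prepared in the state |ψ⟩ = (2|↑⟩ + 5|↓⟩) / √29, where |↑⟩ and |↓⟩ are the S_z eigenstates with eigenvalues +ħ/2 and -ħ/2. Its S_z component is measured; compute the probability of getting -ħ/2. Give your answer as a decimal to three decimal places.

0.862

The -ħ/2 outcome corresponds to |↓⟩. Its amplitude in |ψ⟩ is 5/√29.
P = |5|² / 29 = 25/29.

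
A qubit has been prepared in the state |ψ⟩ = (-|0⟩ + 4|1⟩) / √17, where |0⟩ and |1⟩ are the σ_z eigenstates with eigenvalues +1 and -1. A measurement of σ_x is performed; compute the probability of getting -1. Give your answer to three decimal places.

|-x⟩ = (|0⟩ - |1⟩)/√2, so ⟨-x|ψ⟩ = (-5) / (√2·√17).
P = |-5|² / 34 = 25/34.

0.735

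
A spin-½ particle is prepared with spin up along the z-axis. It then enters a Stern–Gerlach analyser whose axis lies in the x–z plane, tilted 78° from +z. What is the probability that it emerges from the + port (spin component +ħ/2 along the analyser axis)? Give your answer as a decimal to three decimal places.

0.604

For spin-½, the probability of finding spin-up along an axis at angle θ to the initial spin direction is cos²(θ/2); spin-down is sin²(θ/2).
θ = 78°, so P = cos²(39°) ≈ 0.604.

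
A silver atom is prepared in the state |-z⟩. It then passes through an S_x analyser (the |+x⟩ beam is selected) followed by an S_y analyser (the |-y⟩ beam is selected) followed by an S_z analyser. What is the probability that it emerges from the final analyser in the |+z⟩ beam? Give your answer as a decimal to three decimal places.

First analyser (S_x): from |-z⟩, P(|+x⟩) = 1/2.
After stage 1 the state is |+x⟩; P(|-y⟩) = |⟨-y|+x⟩|² = 1/2.
After stage 2 the state is |-y⟩; P(|+z⟩) = |⟨+z|-y⟩|² = 1/2.
Joint probability = 1/2 × 1/2 × 1/2 = 0.125.

0.125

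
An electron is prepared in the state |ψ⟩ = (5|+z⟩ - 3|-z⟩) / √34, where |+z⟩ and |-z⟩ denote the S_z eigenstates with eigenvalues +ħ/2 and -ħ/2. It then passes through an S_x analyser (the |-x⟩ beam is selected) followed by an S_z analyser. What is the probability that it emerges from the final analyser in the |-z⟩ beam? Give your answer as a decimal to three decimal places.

0.471

First analyser (S_x): P(|-x⟩) = |⟨-x|ψ⟩|² = 64/68.
After stage 1 the state is |-x⟩; P(|-z⟩) = |⟨-z|-x⟩|² = 1/2.
Joint probability = 64/68 × 1/2 = 0.471.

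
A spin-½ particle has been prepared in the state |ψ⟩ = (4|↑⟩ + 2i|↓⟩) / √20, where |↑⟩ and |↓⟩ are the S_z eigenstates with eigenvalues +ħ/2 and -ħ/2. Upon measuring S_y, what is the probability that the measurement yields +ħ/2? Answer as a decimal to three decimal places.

0.900

|+y⟩ = (|↑⟩ + i|↓⟩)/√2, so ⟨+y|ψ⟩ = (6) / (√2·√20).
P = |6|² / 40 = 36/40.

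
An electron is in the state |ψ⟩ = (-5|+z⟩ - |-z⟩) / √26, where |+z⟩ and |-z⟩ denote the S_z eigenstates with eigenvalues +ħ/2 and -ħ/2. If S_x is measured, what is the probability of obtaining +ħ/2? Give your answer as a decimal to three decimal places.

0.692

|+x⟩ = (|+z⟩ + |-z⟩)/√2, so ⟨+x|ψ⟩ = (-6) / (√2·√26).
P = |-6|² / 52 = 36/52.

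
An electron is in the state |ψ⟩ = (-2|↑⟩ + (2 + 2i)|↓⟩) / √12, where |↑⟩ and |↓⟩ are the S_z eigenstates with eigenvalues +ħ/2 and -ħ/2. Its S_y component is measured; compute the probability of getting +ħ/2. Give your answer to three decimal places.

|+y⟩ = (|↑⟩ + i|↓⟩)/√2, so ⟨+y|ψ⟩ = (-2i) / (√2·√12).
P = |-2i|² / 24 = 4/24.

0.167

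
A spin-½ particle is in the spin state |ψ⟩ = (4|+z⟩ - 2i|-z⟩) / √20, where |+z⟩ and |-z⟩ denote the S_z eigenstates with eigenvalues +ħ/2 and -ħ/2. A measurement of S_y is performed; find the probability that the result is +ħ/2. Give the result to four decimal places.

0.1000

|+y⟩ = (|+z⟩ + i|-z⟩)/√2, so ⟨+y|ψ⟩ = (2) / (√2·√20).
P = |2|² / 40 = 4/40.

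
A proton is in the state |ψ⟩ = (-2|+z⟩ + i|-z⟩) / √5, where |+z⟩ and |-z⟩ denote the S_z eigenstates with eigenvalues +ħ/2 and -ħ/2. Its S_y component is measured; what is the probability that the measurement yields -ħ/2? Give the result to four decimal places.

0.9000

|-y⟩ = (|+z⟩ - i|-z⟩)/√2, so ⟨-y|ψ⟩ = (-3) / (√2·√5).
P = |-3|² / 10 = 9/10.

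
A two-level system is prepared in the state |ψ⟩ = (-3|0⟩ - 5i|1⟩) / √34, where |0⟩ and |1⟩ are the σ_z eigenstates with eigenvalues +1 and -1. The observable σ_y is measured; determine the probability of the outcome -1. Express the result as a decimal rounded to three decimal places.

0.059

|-y⟩ = (|0⟩ - i|1⟩)/√2, so ⟨-y|ψ⟩ = (2) / (√2·√34).
P = |2|² / 68 = 4/68.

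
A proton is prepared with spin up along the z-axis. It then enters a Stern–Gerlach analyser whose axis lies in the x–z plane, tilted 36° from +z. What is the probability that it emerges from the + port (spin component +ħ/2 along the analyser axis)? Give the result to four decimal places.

0.9045

For spin-½, the probability of finding spin-up along an axis at angle θ to the initial spin direction is cos²(θ/2); spin-down is sin²(θ/2).
θ = 36°, so P = cos²(18°) ≈ 0.9045.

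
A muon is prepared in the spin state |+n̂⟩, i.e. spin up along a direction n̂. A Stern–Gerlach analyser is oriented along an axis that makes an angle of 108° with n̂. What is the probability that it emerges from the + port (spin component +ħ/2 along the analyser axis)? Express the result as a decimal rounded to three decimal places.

For spin-½, the probability of finding spin-up along an axis at angle θ to the initial spin direction is cos²(θ/2); spin-down is sin²(θ/2).
θ = 108°, so P = cos²(54°) ≈ 0.345.

0.345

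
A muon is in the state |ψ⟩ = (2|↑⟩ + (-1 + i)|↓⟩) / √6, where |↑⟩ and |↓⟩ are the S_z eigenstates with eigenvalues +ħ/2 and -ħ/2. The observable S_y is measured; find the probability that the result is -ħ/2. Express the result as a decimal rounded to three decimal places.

0.167

|-y⟩ = (|↑⟩ - i|↓⟩)/√2, so ⟨-y|ψ⟩ = (1 - i) / (√2·√6).
P = |1 - i|² / 12 = 2/12.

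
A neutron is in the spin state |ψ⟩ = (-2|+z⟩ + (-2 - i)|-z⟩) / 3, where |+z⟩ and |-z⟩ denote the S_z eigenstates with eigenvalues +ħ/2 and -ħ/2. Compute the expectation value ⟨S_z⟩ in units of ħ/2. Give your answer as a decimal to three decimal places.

-0.111

⟨σ_z⟩ = |a|² - |b|² divided by |a|²+|b|², with a, b the |+z⟩, |-z⟩ amplitudes.
= (4 - 5)/9 = -1/9.
⟨S_z⟩ = (ħ/2)·⟨σ_z⟩.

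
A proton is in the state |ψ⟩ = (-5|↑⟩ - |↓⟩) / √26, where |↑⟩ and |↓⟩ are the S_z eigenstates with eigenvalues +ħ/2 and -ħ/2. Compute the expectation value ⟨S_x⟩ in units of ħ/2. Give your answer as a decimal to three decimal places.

0.385

⟨σ_x⟩ = 2 Re(a* b)/(|a|²+|b|²) with a = -5, b = -1.
a* b = 5, so ⟨σ_x⟩ = 10/26.
⟨S_x⟩ = (ħ/2)·⟨σ_x⟩.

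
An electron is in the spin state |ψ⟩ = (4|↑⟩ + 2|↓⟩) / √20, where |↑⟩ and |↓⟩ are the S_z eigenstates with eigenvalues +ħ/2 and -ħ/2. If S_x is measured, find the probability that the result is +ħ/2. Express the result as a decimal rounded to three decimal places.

|+x⟩ = (|↑⟩ + |↓⟩)/√2, so ⟨+x|ψ⟩ = (6) / (√2·√20).
P = |6|² / 40 = 36/40.

0.900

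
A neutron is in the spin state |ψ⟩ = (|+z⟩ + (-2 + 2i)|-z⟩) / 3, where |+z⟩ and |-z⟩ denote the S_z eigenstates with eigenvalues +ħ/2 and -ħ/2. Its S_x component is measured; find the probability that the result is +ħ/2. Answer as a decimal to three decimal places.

|+x⟩ = (|+z⟩ + |-z⟩)/√2, so ⟨+x|ψ⟩ = (-1 + 2i) / (√2·3).
P = |-1 + 2i|² / 18 = 5/18.

0.278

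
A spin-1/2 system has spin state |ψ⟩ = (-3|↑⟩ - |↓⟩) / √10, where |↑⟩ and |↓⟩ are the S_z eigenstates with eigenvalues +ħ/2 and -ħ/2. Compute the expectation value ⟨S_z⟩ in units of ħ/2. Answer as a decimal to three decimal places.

⟨σ_z⟩ = |a|² - |b|² divided by |a|²+|b|², with a, b the |↑⟩, |↓⟩ amplitudes.
= (9 - 1)/10 = 8/10.
⟨S_z⟩ = (ħ/2)·⟨σ_z⟩.

0.800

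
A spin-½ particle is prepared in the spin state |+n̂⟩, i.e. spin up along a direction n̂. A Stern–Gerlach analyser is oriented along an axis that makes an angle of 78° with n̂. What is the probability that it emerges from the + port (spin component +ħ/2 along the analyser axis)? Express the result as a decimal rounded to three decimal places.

0.604

For spin-½, the probability of finding spin-up along an axis at angle θ to the initial spin direction is cos²(θ/2); spin-down is sin²(θ/2).
θ = 78°, so P = cos²(39°) ≈ 0.604.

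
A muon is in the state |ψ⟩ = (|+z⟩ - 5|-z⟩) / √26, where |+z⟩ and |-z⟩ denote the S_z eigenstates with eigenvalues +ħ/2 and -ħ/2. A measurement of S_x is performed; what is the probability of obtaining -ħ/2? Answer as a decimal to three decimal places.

0.692

|-x⟩ = (|+z⟩ - |-z⟩)/√2, so ⟨-x|ψ⟩ = (6) / (√2·√26).
P = |6|² / 52 = 36/52.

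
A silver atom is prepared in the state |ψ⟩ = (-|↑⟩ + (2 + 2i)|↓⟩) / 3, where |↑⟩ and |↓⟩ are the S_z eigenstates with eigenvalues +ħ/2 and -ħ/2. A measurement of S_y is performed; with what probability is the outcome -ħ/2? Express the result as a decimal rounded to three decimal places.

|-y⟩ = (|↑⟩ - i|↓⟩)/√2, so ⟨-y|ψ⟩ = (-3 + 2i) / (√2·3).
P = |-3 + 2i|² / 18 = 13/18.

0.722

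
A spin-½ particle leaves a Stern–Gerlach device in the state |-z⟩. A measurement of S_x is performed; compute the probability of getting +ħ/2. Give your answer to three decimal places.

0.500

In the S_z basis, |-z⟩ = |-z⟩ and |+x⟩ = (|+z⟩ + |-z⟩)/√2.
|⟨+x|-z⟩|² = 1/2.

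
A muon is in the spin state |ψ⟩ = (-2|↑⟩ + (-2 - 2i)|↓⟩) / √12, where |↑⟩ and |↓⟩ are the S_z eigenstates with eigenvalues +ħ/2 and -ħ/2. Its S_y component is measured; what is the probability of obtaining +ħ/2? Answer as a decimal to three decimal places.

|+y⟩ = (|↑⟩ + i|↓⟩)/√2, so ⟨+y|ψ⟩ = (-4 + 2i) / (√2·√12).
P = |-4 + 2i|² / 24 = 20/24.

0.833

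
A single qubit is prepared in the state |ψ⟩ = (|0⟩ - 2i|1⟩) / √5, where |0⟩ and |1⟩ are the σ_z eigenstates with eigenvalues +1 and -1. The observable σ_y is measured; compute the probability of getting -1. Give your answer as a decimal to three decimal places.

0.900

|-y⟩ = (|0⟩ - i|1⟩)/√2, so ⟨-y|ψ⟩ = (3) / (√2·√5).
P = |3|² / 10 = 9/10.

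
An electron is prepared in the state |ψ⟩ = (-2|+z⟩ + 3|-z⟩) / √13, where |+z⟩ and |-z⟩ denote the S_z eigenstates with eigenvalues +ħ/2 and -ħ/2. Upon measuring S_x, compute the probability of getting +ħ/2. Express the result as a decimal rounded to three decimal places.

0.038

|+x⟩ = (|+z⟩ + |-z⟩)/√2, so ⟨+x|ψ⟩ = (1) / (√2·√13).
P = |1|² / 26 = 1/26.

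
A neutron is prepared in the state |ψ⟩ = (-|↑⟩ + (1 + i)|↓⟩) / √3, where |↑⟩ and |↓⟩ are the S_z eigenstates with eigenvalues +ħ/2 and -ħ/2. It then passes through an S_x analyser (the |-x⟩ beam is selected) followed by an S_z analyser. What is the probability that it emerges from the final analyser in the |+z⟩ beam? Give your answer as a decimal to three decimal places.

First analyser (S_x): P(|-x⟩) = |⟨-x|ψ⟩|² = 5/6.
After stage 1 the state is |-x⟩; P(|+z⟩) = |⟨+z|-x⟩|² = 1/2.
Joint probability = 5/6 × 1/2 = 0.417.

0.417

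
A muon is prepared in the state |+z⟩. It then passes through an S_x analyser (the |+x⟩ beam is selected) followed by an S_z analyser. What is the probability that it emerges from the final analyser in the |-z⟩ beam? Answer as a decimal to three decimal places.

0.250

First analyser (S_x): from |+z⟩, P(|+x⟩) = 1/2.
After stage 1 the state is |+x⟩; P(|-z⟩) = |⟨-z|+x⟩|² = 1/2.
Joint probability = 1/2 × 1/2 = 0.250.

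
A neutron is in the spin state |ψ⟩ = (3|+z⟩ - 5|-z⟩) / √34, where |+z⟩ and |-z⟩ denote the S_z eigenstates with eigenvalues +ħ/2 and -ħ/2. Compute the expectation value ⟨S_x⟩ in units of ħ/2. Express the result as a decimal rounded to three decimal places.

-0.882

⟨σ_x⟩ = 2 Re(a* b)/(|a|²+|b|²) with a = 3, b = -5.
a* b = -15, so ⟨σ_x⟩ = -30/34.
⟨S_x⟩ = (ħ/2)·⟨σ_x⟩.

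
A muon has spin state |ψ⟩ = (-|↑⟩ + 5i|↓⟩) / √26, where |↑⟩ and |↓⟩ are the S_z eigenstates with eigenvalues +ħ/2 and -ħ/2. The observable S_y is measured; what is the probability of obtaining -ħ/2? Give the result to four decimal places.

|-y⟩ = (|↑⟩ - i|↓⟩)/√2, so ⟨-y|ψ⟩ = (-6) / (√2·√26).
P = |-6|² / 52 = 36/52.

0.6923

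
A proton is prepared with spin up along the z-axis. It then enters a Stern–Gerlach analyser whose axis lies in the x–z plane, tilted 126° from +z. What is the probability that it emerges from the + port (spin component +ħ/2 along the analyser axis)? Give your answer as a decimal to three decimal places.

0.206

For spin-½, the probability of finding spin-up along an axis at angle θ to the initial spin direction is cos²(θ/2); spin-down is sin²(θ/2).
θ = 126°, so P = cos²(63°) ≈ 0.206.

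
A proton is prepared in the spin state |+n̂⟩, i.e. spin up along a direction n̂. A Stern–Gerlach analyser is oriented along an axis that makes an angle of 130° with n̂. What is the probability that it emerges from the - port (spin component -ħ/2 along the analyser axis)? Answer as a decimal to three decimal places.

0.821

For spin-½, the probability of finding spin-up along an axis at angle θ to the initial spin direction is cos²(θ/2); spin-down is sin²(θ/2).
θ = 130°, so P = sin²(65°) ≈ 0.821.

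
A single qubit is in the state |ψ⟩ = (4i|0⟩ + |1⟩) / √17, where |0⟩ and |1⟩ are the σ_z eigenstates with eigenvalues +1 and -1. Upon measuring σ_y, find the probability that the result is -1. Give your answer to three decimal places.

0.735

|-y⟩ = (|0⟩ - i|1⟩)/√2, so ⟨-y|ψ⟩ = (5i) / (√2·√17).
P = |5i|² / 34 = 25/34.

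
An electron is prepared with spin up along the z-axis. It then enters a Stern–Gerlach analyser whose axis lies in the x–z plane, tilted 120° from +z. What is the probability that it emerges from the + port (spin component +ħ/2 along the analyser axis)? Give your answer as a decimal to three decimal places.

For spin-½, the probability of finding spin-up along an axis at angle θ to the initial spin direction is cos²(θ/2); spin-down is sin²(θ/2).
θ = 120°, so P = cos²(60°) ≈ 0.250.

0.250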